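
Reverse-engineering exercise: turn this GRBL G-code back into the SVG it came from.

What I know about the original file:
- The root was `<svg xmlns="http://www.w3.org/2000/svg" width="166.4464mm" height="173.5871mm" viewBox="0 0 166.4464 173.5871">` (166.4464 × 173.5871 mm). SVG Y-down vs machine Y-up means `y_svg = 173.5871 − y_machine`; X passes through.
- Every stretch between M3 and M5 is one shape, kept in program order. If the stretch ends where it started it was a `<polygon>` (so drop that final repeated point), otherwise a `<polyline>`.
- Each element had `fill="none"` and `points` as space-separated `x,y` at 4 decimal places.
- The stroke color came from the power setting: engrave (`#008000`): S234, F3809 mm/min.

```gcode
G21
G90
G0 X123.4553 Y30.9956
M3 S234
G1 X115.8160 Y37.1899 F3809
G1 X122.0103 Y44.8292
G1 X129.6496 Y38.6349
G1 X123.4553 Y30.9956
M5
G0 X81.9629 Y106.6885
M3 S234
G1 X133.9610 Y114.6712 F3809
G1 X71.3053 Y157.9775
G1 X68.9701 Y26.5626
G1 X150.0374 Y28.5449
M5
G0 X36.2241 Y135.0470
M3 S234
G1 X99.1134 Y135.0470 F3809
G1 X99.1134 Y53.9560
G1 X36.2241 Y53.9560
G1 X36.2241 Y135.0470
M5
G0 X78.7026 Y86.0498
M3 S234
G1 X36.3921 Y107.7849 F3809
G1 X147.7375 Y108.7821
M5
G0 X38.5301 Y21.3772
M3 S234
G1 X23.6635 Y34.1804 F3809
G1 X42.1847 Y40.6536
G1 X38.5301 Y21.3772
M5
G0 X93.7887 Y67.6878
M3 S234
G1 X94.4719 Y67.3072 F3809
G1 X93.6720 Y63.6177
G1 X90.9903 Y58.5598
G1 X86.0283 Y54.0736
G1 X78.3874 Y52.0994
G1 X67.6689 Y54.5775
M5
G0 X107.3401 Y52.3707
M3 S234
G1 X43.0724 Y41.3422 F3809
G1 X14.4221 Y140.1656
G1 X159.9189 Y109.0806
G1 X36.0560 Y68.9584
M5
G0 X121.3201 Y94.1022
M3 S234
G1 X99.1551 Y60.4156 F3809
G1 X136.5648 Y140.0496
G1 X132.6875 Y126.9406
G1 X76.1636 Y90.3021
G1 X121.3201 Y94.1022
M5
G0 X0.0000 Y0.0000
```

<svg xmlns="http://www.w3.org/2000/svg" width="166.4464mm" height="173.5871mm" viewBox="0 0 166.4464 173.5871">
  <polygon points="123.4553,142.5915 115.8160,136.3972 122.0103,128.7579 129.6496,134.9522" fill="none" stroke="#008000"/>
  <polyline points="81.9629,66.8986 133.9610,58.9159 71.3053,15.6096 68.9701,147.0245 150.0374,145.0422" fill="none" stroke="#008000"/>
  <polygon points="36.2241,38.5401 99.1134,38.5401 99.1134,119.6311 36.2241,119.6311" fill="none" stroke="#008000"/>
  <polyline points="78.7026,87.5373 36.3921,65.8022 147.7375,64.8050" fill="none" stroke="#008000"/>
  <polygon points="38.5301,152.2099 23.6635,139.4067 42.1847,132.9335" fill="none" stroke="#008000"/>
  <polyline points="93.7887,105.8993 94.4719,106.2799 93.6720,109.9694 90.9903,115.0273 86.0283,119.5135 78.3874,121.4877 67.6689,119.0096" fill="none" stroke="#008000"/>
  <polyline points="107.3401,121.2164 43.0724,132.2449 14.4221,33.4215 159.9189,64.5065 36.0560,104.6287" fill="none" stroke="#008000"/>
  <polygon points="121.3201,79.4849 99.1551,113.1715 136.5648,33.5375 132.6875,46.6465 76.1636,83.2850" fill="none" stroke="#008000"/>
</svg>

y_svg = 173.5871 − y_m. Every run uses S234, so all elements get stroke `#008000` (engrave).

[1] closed run; points: 123.4553,142.5915 115.8160,136.3972 122.0103,128.7579 129.6496,134.9522

[2] open run; points: 81.9629,66.8986 133.9610,58.9159 71.3053,15.6096 68.9701,147.0245 150.0374,145.0422

[3] closed run; points: 36.2241,38.5401 99.1134,38.5401 99.1134,119.6311 36.2241,119.6311

[4] open run; points: 78.7026,87.5373 36.3921,65.8022 147.7375,64.8050

[5] closed run; points: 38.5301,152.2099 23.6635,139.4067 42.1847,132.9335

[6] open run; points: 93.7887,105.8993 94.4719,106.2799 93.6720,109.9694 90.9903,115.0273 86.0283,119.5135 78.3874,121.4877 67.6689,119.0096

[7] open run; points: 107.3401,121.2164 43.0724,132.2449 14.4221,33.4215 159.9189,64.5065 36.0560,104.6287

[8] closed run; points: 121.3201,79.4849 99.1551,113.1715 136.5648,33.5375 132.6875,46.6465 76.1636,83.2850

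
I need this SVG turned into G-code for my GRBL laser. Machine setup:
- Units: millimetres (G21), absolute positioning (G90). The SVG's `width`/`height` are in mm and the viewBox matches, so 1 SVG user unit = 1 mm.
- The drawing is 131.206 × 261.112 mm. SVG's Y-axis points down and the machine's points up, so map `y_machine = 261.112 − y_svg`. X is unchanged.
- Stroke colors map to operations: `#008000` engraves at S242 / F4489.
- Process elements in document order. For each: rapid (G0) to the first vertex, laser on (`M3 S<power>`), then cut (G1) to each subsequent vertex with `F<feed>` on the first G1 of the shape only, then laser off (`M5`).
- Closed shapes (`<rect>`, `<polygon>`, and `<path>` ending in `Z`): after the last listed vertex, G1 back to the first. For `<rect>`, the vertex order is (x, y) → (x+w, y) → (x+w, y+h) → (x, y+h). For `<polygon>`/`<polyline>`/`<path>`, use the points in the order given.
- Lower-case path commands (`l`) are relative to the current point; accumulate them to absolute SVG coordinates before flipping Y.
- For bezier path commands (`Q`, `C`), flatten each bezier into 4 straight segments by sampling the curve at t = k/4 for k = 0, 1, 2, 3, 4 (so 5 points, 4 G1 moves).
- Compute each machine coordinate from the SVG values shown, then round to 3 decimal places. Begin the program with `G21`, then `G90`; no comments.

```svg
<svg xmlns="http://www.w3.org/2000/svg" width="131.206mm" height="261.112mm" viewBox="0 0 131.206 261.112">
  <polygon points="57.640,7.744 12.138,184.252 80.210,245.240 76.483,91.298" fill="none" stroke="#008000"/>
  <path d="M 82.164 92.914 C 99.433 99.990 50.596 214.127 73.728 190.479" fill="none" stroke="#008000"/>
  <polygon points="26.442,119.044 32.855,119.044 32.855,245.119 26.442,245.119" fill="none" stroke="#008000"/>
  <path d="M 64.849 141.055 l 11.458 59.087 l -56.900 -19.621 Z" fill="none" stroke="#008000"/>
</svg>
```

viewBox `0 0 131.206 261.112` with mm width/height → 1 unit = 1 mm. Flip: y_m = 261.112 − y_svg.

**Shape 1** — `<polygon>` closed polygon, stroke `#008000` → engrave (S242, F4489). Machine vertices: (57.640,253.368) → (12.138,76.860) → (80.210,15.872) → (76.483,169.814) → (57.640,253.368). Closed: final G1 returns to the first vertex.

**Shape 2** — `<path>` cubic bezier, stroke `#008000` → engrave (S242, F4489). Control points (SVG): P0=(82.164,92.914), P1=(99.433,99.990), P2=(50.596,214.127), P3=(73.728,190.479); sampled at t=k/4. Machine vertices: (82.164,168.198) → (84.878,146.643) → (75.747,107.894) → (67.716,74.906) → (73.728,70.633). Open path.

**Shape 3** — `<polygon>` rectangle, stroke `#008000` → engrave (S242, F4489). Machine vertices: (26.442,142.068) → (32.855,142.068) → (32.855,15.993) → (26.442,15.993) → (26.442,142.068). Closed: final G1 returns to the first vertex.

**Shape 4** — `<path>` regular polygon, stroke `#008000` → engrave (S242, F4489). Machine vertices: (64.849,120.057) → (76.307,60.970) → (19.407,80.591) → (64.849,120.057). Closed: final G1 returns to the first vertex.

G21
G90
G0 X57.640 Y253.368
M3 S242
G1 X12.138 Y76.860 F4489
G1 X80.210 Y15.872
G1 X76.483 Y169.814
G1 X57.640 Y253.368
M5
G0 X82.164 Y168.198
M3 S242
G1 X84.878 Y146.643 F4489
G1 X75.747 Y107.894
G1 X67.716 Y74.906
G1 X73.728 Y70.633
M5
G0 X26.442 Y142.068
M3 S242
G1 X32.855 Y142.068 F4489
G1 X32.855 Y15.993
G1 X26.442 Y15.993
G1 X26.442 Y142.068
M5
G0 X64.849 Y120.057
M3 S242
G1 X76.307 Y60.970 F4489
G1 X19.407 Y80.591
G1 X64.849 Y120.057
M5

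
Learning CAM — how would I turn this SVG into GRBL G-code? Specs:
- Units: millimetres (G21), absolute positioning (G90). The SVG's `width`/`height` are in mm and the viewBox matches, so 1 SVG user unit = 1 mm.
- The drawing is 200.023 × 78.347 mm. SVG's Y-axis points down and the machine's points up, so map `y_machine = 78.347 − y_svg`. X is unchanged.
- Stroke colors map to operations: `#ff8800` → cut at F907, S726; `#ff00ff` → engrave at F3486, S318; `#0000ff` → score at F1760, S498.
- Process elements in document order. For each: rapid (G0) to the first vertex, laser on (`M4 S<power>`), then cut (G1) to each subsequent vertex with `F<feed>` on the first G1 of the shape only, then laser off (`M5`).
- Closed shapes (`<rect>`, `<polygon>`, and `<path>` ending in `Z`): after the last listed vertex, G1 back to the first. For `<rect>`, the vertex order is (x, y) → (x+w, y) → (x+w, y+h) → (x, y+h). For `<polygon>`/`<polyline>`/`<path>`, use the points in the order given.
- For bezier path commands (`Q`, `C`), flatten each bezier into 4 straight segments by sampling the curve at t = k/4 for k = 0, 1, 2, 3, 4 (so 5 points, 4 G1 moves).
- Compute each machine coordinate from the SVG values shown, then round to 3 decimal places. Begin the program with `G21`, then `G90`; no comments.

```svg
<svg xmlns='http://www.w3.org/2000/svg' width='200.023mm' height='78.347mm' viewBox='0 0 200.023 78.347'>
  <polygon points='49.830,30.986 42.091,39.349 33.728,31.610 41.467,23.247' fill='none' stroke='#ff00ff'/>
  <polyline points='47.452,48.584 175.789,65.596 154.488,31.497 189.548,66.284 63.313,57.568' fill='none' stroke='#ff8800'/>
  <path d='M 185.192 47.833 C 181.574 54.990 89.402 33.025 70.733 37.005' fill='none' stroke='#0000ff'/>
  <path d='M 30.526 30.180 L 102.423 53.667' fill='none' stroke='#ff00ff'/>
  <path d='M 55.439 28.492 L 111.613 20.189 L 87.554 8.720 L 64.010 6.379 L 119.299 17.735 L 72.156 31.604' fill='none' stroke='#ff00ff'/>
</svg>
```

viewBox `0 0 200.023 78.347` with mm width/height → 1 unit = 1 mm. Flip: y_m = 78.347 − y_svg.

**Shape 1** — `<polygon>` regular polygon, stroke `#ff00ff` → engrave (S318, F3486). Machine vertices: (49.830,47.361) → (42.091,38.998) → (33.728,46.737) → (41.467,55.100) → (49.830,47.361). Closed: final G1 returns to the first vertex.

**Shape 2** — `<polyline>` open polyline, stroke `#ff8800` → cut (S726, F907). Machine vertices: (47.452,29.763) → (175.789,12.751) → (154.488,46.850) → (189.548,12.063) → (63.313,20.779). Open path.

**Shape 3** — `<path>` cubic bezier, stroke `#0000ff` → score (S498, F1760). Control points (SVG): P0=(185.192,47.833), P1=(181.574,54.990), P2=(89.402,33.025), P3=(70.733,37.005); sampled at t=k/4. Machine vertices: (185.192,30.514) → (168.407,29.746) → (133.607,34.737) → (95.984,40.323) → (70.733,41.342). Open path.

**Shape 4** — `<path>` line segment, stroke `#ff00ff` → engrave (S318, F3486). Machine vertices: (30.526,48.167) → (102.423,24.680). Open path.

**Shape 5** — `<path>` open polyline, stroke `#ff00ff` → engrave (S318, F3486). Machine vertices: (55.439,49.855) → (111.613,58.158) → (87.554,69.627) → (64.010,71.968) → (119.299,60.612) → (72.156,46.743). Open path.

G21
G90
G0 X49.830 Y47.361
M4 S318
G1 X42.091 Y38.998 F3486
G1 X33.728 Y46.737
G1 X41.467 Y55.100
G1 X49.830 Y47.361
M5
G0 X47.452 Y29.763
M4 S726
G1 X175.789 Y12.751 F907
G1 X154.488 Y46.850
G1 X189.548 Y12.063
G1 X63.313 Y20.779
M5
G0 X185.192 Y30.514
M4 S498
G1 X168.407 Y29.746 F1760
G1 X133.607 Y34.737
G1 X95.984 Y40.323
G1 X70.733 Y41.342
M5
G0 X30.526 Y48.167
M4 S318
G1 X102.423 Y24.680 F3486
M5
G0 X55.439 Y49.855
M4 S318
G1 X111.613 Y58.158 F3486
G1 X87.554 Y69.627
G1 X64.010 Y71.968
G1 X119.299 Y60.612
G1 X72.156 Y46.743
M5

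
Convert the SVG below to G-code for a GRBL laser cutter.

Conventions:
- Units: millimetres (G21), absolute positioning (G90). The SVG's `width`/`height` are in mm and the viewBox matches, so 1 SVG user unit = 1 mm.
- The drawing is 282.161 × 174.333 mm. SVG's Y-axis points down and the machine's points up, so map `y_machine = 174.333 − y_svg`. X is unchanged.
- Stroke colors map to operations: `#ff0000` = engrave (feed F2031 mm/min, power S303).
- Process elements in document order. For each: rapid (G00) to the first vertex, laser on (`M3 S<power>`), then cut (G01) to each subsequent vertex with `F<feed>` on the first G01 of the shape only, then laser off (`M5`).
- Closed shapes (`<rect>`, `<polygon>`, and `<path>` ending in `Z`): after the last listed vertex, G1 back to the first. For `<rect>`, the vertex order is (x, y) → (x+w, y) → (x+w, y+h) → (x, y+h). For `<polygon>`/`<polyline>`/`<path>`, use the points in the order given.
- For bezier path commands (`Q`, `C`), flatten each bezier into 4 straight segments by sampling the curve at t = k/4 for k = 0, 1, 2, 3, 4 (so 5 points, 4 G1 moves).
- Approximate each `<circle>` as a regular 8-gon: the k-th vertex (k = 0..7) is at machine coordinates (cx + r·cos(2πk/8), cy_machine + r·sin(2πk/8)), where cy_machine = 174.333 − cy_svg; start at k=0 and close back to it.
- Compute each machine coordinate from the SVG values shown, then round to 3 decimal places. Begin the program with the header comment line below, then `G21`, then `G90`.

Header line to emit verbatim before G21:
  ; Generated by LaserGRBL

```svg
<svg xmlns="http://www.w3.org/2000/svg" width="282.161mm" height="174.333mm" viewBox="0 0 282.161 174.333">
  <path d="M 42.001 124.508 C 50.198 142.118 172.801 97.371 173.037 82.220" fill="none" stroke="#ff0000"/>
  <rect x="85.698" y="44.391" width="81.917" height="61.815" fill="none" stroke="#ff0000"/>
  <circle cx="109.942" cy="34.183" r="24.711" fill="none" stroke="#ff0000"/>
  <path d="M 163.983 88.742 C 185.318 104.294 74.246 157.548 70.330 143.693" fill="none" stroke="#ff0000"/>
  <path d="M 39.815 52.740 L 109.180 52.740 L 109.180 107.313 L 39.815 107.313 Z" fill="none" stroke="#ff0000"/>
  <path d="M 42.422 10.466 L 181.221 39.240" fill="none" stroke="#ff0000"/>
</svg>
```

; Generated by LaserGRBL
G21
G90
G00 X42.001 Y49.825
M3 S303
G01 X65.900 Y46.873 F2031
G01 X110.504 Y58.684
G01 X153.616 Y76.637
G01 X173.037 Y92.113
M5
G00 X85.698 Y129.942
M3 S303
G01 X167.615 Y129.942 F2031
G01 X167.615 Y68.127
G01 X85.698 Y68.127
G01 X85.698 Y129.942
M5
G00 X134.653 Y140.150
M3 S303
G01 X127.415 Y157.623 F2031
G01 X109.942 Y164.861
G01 X92.469 Y157.623
G01 X85.231 Y140.150
G01 X92.469 Y122.677
G01 X109.942 Y115.439
G01 X127.415 Y122.677
G01 X134.653 Y140.150
M5
G00 X163.983 Y85.591
M3 S303
G01 X158.901 Y68.496 F2031
G01 X126.626 Y47.088
G01 X89.616 Y31.194
G01 X70.330 Y30.640
M5
G00 X39.815 Y121.593
M3 S303
G01 X109.180 Y121.593 F2031
G01 X109.180 Y67.020
G01 X39.815 Y67.020
G01 X39.815 Y121.593
M5
G00 X42.422 Y163.867
M3 S303
G01 X181.221 Y135.093 F2031
M5

viewBox `0 0 282.161 174.333` with mm width/height → 1 unit = 1 mm. Flip: y_m = 174.333 − y_svg.

**Shape 1** — `<path>` cubic bezier, stroke `#ff0000` → engrave (S303, F2031). Control points (SVG): P0=(42.001,124.508), P1=(50.198,142.118), P2=(172.801,97.371), P3=(173.037,82.220); sampled at t=k/4. Machine vertices: (42.001,49.825) → (65.900,46.873) → (110.504,58.684) → (153.616,76.637) → (173.037,92.113). Open path.

**Shape 2** — `<rect>` rectangle, stroke `#ff0000` → engrave (S303, F2031). Machine vertices: (85.698,129.942) → (167.615,129.942) → (167.615,68.127) → (85.698,68.127) → (85.698,129.942). Closed: final G1 returns to the first vertex.

**Shape 3** — `<circle>` circle, stroke `#ff0000` → engrave (S303, F2031). Machine vertices: (134.653,140.150) → (127.415,157.623) → (109.942,164.861) → (92.469,157.623) → (85.231,140.150) → (92.469,122.677) → (109.942,115.439) → (127.415,122.677) → (134.653,140.150). Closed: final G1 returns to the first vertex.

**Shape 4** — `<path>` cubic bezier, stroke `#ff0000` → engrave (S303, F2031). Control points (SVG): P0=(163.983,88.742), P1=(185.318,104.294), P2=(74.246,157.548), P3=(70.330,143.693); sampled at t=k/4. Machine vertices: (163.983,85.591) → (158.901,68.496) → (126.626,47.088) → (89.616,31.194) → (70.330,30.640). Open path.

**Shape 5** — `<path>` rectangle, stroke `#ff0000` → engrave (S303, F2031). Machine vertices: (39.815,121.593) → (109.180,121.593) → (109.180,67.020) → (39.815,67.020) → (39.815,121.593). Closed: final G1 returns to the first vertex.

**Shape 6** — `<path>` line segment, stroke `#ff0000` → engrave (S303, F2031). Machine vertices: (42.422,163.867) → (181.221,135.093). Open path.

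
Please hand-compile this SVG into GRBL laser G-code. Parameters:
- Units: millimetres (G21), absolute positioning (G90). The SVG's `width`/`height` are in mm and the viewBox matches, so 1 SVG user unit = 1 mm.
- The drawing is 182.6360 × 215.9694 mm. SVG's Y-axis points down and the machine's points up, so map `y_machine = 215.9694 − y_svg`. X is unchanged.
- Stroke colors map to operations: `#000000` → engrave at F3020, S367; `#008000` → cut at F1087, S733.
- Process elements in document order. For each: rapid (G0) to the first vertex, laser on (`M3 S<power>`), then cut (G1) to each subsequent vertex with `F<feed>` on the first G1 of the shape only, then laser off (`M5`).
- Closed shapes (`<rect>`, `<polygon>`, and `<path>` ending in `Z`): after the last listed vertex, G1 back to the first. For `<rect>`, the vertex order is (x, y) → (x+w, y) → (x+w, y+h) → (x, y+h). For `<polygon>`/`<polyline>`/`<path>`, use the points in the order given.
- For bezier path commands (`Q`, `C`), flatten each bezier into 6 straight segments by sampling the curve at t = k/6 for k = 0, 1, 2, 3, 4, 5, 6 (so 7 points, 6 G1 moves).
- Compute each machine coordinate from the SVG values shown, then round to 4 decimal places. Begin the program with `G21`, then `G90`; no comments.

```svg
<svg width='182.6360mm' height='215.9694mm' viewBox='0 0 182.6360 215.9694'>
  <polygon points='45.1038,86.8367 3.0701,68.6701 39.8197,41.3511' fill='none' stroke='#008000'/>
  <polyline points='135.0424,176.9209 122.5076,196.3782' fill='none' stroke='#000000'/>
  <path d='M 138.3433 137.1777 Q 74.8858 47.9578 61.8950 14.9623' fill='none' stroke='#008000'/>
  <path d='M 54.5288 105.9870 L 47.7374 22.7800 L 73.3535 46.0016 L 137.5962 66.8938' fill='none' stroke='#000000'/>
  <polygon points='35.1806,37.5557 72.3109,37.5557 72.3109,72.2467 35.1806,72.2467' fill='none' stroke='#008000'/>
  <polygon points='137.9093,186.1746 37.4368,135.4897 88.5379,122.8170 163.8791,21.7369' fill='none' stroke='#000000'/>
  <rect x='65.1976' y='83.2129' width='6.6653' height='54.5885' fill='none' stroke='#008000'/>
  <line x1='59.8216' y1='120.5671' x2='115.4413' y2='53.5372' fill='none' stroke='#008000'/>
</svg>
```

G21
G90
G0 X45.1038 Y129.1327
M3 S733
G1 X3.0701 Y147.2993 F1087
G1 X39.8197 Y174.6183
G1 X45.1038 Y129.1327
M5
G0 X135.0424 Y39.0485
M3 S367
G1 X122.5076 Y19.5912 F3020
M5
G0 X138.3433 Y78.7917
M3 S733
G1 X118.5927 Y106.9699 F1087
G1 X101.6457 Y132.0245
G1 X87.5025 Y153.9555
G1 X76.1629 Y172.7629
G1 X67.6271 Y188.4468
G1 X61.8950 Y201.0071
M5
G0 X54.5288 Y109.9824
M3 S367
G1 X47.7374 Y193.1894 F3020
G1 X73.3535 Y169.9678
G1 X137.5962 Y149.0756
M5
G0 X35.1806 Y178.4137
M3 S733
G1 X72.3109 Y178.4137 F1087
G1 X72.3109 Y143.7227
G1 X35.1806 Y143.7227
G1 X35.1806 Y178.4137
M5
G0 X137.9093 Y29.7948
M3 S367
G1 X37.4368 Y80.4797 F3020
G1 X88.5379 Y93.1524
G1 X163.8791 Y194.2325
G1 X137.9093 Y29.7948
M5
G0 X65.1976 Y132.7565
M3 S733
G1 X71.8629 Y132.7565 F1087
G1 X71.8629 Y78.1680
G1 X65.1976 Y78.1680
G1 X65.1976 Y132.7565
M5
G0 X59.8216 Y95.4023
M3 S733
G1 X115.4413 Y162.4322 F1087
M5

1 u = 1 mm; y_m = 215.9694 − y.

[1] `<polygon>` regular polygon, #008000→cut S733 F1087: (45.1038,129.1327) → (3.0701,147.2993) → (39.8197,174.6183) → (45.1038,129.1327) (closed)

[2] `<polyline>` line segment, #000000→engrave S367 F3020: (135.0424,39.0485) → (122.5076,19.5912)

[3] `<path>` quadratic bezier, #008000→cut S733 F1087: (138.3433,78.7917) → (118.5927,106.9699) → (101.6457,132.0245) → (87.5025,153.9555) → (76.1629,172.7629) → (67.6271,188.4468) → (61.8950,201.0071)

[4] `<path>` open polyline, #000000→engrave S367 F3020: (54.5288,109.9824) → (47.7374,193.1894) → (73.3535,169.9678) → (137.5962,149.0756)

[5] `<polygon>` rectangle, #008000→cut S733 F1087: (35.1806,178.4137) → (72.3109,178.4137) → (72.3109,143.7227) → (35.1806,143.7227) → (35.1806,178.4137) (closed)

[6] `<polygon>` closed polygon, #000000→engrave S367 F3020: (137.9093,29.7948) → (37.4368,80.4797) → (88.5379,93.1524) → (163.8791,194.2325) → (137.9093,29.7948) (closed)

[7] `<rect>` rectangle, #008000→cut S733 F1087: (65.1976,132.7565) → (71.8629,132.7565) → (71.8629,78.1680) → (65.1976,78.1680) → (65.1976,132.7565) (closed)

[8] `<line>` line segment, #008000→cut S733 F1087: (59.8216,95.4023) → (115.4413,162.4322)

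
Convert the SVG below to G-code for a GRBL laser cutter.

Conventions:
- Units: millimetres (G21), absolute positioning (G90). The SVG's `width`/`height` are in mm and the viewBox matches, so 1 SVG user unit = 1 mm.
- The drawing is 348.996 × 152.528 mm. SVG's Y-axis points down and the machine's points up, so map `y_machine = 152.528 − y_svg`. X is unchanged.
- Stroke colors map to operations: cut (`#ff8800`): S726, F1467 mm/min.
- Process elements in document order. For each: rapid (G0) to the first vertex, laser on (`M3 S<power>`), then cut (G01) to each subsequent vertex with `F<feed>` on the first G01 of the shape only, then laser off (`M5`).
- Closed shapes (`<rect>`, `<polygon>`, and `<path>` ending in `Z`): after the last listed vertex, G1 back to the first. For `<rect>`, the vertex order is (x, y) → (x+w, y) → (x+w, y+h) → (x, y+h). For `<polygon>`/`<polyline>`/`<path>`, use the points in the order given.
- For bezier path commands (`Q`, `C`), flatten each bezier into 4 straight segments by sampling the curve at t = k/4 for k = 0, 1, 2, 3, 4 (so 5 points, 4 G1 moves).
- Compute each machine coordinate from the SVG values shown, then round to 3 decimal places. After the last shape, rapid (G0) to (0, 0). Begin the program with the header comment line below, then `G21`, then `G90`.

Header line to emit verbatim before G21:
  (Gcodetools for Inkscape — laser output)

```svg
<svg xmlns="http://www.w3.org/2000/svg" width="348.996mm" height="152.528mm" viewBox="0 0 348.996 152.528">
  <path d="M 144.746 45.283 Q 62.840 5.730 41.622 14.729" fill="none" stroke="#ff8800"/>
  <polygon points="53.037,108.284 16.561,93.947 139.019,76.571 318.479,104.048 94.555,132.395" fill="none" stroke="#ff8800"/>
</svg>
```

viewBox `0 0 348.996 152.528` with mm width/height → 1 unit = 1 mm. Flip: y_m = 152.528 − y_svg.

**Shape 1** — `<path>` quadratic bezier, stroke `#ff8800` → cut (S726, F1467). Control points (SVG): P0=(144.746,45.283), P1=(62.840,5.730), P2=(41.622,14.729); sampled at t=k/4. Machine vertices: (144.746,107.245) → (107.586,123.987) → (78.012,134.660) → (56.024,139.264) → (41.622,137.799). Open path.

**Shape 2** — `<polygon>` closed polygon, stroke `#ff8800` → cut (S726, F1467). Machine vertices: (53.037,44.244) → (16.561,58.581) → (139.019,75.957) → (318.479,48.480) → (94.555,20.133) → (53.037,44.244). Closed: final G1 returns to the first vertex.

(Gcodetools for Inkscape — laser output)
G21
G90
G0 X144.746 Y107.245
M3 S726
G01 X107.586 Y123.987 F1467
G01 X78.012 Y134.660
G01 X56.024 Y139.264
G01 X41.622 Y137.799
M5
G0 X53.037 Y44.244
M3 S726
G01 X16.561 Y58.581 F1467
G01 X139.019 Y75.957
G01 X318.479 Y48.480
G01 X94.555 Y20.133
G01 X53.037 Y44.244
M5
G0 X0.000 Y0.000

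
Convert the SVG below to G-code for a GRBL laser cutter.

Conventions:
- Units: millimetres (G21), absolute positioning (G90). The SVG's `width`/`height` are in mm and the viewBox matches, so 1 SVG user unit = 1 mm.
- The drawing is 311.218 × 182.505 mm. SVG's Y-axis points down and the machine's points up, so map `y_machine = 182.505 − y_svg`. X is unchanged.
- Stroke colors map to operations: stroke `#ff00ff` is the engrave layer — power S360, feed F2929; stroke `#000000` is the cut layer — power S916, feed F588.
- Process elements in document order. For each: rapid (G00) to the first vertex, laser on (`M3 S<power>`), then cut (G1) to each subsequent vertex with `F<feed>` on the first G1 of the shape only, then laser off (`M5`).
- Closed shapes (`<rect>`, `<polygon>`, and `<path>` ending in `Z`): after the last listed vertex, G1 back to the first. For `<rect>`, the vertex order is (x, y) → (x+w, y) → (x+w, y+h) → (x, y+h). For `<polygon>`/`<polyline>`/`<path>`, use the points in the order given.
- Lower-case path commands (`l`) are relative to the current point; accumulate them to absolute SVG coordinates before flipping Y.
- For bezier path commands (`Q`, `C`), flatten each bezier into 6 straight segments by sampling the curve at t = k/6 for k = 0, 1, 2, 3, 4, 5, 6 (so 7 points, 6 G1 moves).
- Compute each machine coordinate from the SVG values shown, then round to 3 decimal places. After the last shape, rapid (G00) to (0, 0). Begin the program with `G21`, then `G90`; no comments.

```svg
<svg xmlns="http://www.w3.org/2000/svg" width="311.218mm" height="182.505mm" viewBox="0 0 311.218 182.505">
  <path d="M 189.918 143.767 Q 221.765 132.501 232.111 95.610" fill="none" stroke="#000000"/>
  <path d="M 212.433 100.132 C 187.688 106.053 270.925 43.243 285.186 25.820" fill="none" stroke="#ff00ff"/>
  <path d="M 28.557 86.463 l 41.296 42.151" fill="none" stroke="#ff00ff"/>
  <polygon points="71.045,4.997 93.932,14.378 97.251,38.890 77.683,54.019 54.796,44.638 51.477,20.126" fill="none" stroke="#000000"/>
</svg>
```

G21
G90
G00 X189.918 Y38.738
M3 S916
G1 X199.936 Y43.205 F588
G1 X208.760 Y49.096
G1 X216.390 Y56.410
G1 X222.825 Y65.148
G1 X228.065 Y75.310
G1 X232.111 Y86.895
M5
G00 X212.433 Y82.373
M3 S360
G1 X208.240 Y84.612 F2929
G1 X217.128 Y95.136
G1 X234.182 Y110.775
G1 X254.487 Y128.360
G1 X273.127 Y144.720
G1 X285.186 Y156.685
M5
G00 X28.557 Y96.042
M3 S360
G1 X69.853 Y53.891 F2929
M5
G00 X71.045 Y177.508
M3 S916
G1 X93.932 Y168.127 F588
G1 X97.251 Y143.615
G1 X77.683 Y128.486
G1 X54.796 Y137.867
G1 X51.477 Y162.379
G1 X71.045 Y177.508
M5
G00 X0.000 Y0.000

1 u = 1 mm; y_m = 182.505 − y.

[1] `<path>` quadratic bezier, #000000→cut S916 F588: (189.918,38.738) → (199.936,43.205) → (208.760,49.096) → (216.390,56.410) → (222.825,65.148) → (228.065,75.310) → (232.111,86.895)

[2] `<path>` cubic bezier, #ff00ff→engrave S360 F2929: (212.433,82.373) → (208.240,84.612) → (217.128,95.136) → (234.182,110.775) → (254.487,128.360) → (273.127,144.720) → (285.186,156.685)

[3] `<path>` line segment, #ff00ff→engrave S360 F2929: (28.557,96.042) → (69.853,53.891)

[4] `<polygon>` regular polygon, #000000→cut S916 F588: (71.045,177.508) → (93.932,168.127) → (97.251,143.615) → (77.683,128.486) → (54.796,137.867) → (51.477,162.379) → (71.045,177.508) (closed)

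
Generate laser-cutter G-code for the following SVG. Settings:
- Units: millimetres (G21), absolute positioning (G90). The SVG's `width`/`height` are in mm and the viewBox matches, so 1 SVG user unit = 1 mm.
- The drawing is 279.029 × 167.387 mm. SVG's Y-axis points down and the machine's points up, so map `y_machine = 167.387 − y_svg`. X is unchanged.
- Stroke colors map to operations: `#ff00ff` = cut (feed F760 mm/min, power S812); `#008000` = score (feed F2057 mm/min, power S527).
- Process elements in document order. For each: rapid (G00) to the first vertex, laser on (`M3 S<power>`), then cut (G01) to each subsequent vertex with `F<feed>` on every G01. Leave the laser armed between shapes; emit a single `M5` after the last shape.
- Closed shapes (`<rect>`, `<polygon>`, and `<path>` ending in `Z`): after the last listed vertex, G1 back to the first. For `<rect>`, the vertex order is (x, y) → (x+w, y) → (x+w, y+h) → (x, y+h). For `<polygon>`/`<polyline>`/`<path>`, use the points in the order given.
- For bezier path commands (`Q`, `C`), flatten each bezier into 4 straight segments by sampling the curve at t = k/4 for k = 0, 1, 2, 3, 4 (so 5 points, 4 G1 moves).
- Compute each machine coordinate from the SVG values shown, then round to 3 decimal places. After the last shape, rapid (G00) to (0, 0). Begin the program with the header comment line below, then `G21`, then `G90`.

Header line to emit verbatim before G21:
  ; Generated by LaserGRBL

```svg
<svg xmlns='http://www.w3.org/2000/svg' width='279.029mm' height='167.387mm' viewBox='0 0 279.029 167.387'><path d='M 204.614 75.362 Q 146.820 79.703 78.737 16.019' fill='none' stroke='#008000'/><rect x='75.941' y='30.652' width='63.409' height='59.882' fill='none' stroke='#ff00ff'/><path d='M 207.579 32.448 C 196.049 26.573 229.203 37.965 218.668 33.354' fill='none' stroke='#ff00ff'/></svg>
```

viewBox `0 0 279.029 167.387` with mm width/height → 1 unit = 1 mm. Flip: y_m = 167.387 − y_svg.

**Shape 1** — `<path>` quadratic bezier, stroke `#008000` → score (S527, F2057). Control points (SVG): P0=(204.614,75.362), P1=(146.820,79.703), P2=(78.737,16.019); sampled at t=k/4. Machine vertices: (204.614,92.025) → (175.074,94.106) → (144.248,104.690) → (112.135,123.778) → (78.737,151.368). Open path.

**Shape 2** — `<rect>` rectangle, stroke `#ff00ff` → cut (S812, F760). Machine vertices: (75.941,136.735) → (139.350,136.735) → (139.350,76.853) → (75.941,76.853) → (75.941,136.735). Closed: final G1 returns to the first vertex.

**Shape 3** — `<path>` cubic bezier, stroke `#ff00ff` → cut (S812, F760). Control points (SVG): P0=(207.579,32.448), P1=(196.049,26.573), P2=(229.203,37.965), P3=(218.668,33.354); sampled at t=k/4. Machine vertices: (207.579,134.939) → (205.929,136.628) → (212.750,134.960) → (219.758,133.055) → (218.668,134.033). Open path.

; Generated by LaserGRBL
G21
G90
G00 X204.614 Y92.025
M3 S527
G01 X175.074 Y94.106 F2057
G01 X144.248 Y104.690 F2057
G01 X112.135 Y123.778 F2057
G01 X78.737 Y151.368 F2057
G00 X75.941 Y136.735
M3 S812
G01 X139.350 Y136.735 F760
G01 X139.350 Y76.853 F760
G01 X75.941 Y76.853 F760
G01 X75.941 Y136.735 F760
G00 X207.579 Y134.939
M3 S812
G01 X205.929 Y136.628 F760
G01 X212.750 Y134.960 F760
G01 X219.758 Y133.055 F760
G01 X218.668 Y134.033 F760
M5
G00 X0.000 Y0.000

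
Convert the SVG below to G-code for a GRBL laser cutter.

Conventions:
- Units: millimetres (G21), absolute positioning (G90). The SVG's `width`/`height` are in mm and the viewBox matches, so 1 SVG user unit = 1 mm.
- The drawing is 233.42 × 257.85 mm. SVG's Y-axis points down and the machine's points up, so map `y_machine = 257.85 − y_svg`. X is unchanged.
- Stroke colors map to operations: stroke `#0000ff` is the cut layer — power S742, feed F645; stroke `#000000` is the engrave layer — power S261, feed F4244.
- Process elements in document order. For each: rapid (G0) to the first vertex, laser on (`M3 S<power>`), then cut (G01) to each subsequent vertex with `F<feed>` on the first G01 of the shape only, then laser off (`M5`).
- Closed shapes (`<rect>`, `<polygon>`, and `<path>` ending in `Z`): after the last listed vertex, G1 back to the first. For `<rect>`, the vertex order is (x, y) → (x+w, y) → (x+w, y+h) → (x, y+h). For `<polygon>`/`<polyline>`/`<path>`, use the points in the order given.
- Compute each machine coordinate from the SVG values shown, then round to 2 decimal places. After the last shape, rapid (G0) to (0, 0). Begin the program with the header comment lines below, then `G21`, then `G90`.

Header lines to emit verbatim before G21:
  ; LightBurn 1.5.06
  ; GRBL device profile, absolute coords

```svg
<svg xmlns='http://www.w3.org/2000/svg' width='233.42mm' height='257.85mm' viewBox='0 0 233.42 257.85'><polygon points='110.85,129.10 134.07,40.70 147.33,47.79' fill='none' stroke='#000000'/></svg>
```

viewBox `0 0 233.42 257.85` with mm width/height → 1 unit = 1 mm. Flip: y_m = 257.85 − y_svg.

**Shape 1** — `<polygon>` closed polygon, stroke `#000000` → engrave (S261, F4244). Machine vertices: (110.85,128.75) → (134.07,217.15) → (147.33,210.06) → (110.85,128.75). Closed: final G1 returns to the first vertex.

; LightBurn 1.5.06
; GRBL device profile, absolute coords
G21
G90
G0 X110.85 Y128.75
M3 S261
G01 X134.07 Y217.15 F4244
G01 X147.33 Y210.06
G01 X110.85 Y128.75
M5
G0 X0.00 Y0.00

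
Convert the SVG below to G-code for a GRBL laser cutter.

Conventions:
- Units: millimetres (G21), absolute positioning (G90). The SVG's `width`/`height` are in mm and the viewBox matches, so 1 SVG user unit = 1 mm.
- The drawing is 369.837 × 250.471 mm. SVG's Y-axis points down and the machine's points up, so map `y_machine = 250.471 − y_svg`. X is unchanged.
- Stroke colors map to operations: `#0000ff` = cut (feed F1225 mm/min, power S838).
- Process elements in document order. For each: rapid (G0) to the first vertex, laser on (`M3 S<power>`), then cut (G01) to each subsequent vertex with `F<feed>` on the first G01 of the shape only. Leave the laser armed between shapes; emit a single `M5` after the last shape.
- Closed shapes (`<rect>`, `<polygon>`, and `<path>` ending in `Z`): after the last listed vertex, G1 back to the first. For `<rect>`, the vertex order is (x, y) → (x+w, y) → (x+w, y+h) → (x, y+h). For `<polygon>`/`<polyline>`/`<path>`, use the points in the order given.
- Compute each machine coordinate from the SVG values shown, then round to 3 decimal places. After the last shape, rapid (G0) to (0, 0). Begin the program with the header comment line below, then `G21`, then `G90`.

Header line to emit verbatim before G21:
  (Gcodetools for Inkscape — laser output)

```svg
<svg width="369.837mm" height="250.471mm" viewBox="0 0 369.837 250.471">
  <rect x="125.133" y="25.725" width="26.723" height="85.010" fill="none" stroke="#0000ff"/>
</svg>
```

viewBox `0 0 369.837 250.471` with mm width/height → 1 unit = 1 mm. Flip: y_m = 250.471 − y_svg.

**Shape 1** — `<rect>` rectangle, stroke `#0000ff` → cut (S838, F1225). Machine vertices: (125.133,224.746) → (151.856,224.746) → (151.856,139.736) → (125.133,139.736) → (125.133,224.746). Closed: final G1 returns to the first vertex.

(Gcodetools for Inkscape — laser output)
G21
G90
G0 X125.133 Y224.746
M3 S838
G01 X151.856 Y224.746 F1225
G01 X151.856 Y139.736
G01 X125.133 Y139.736
G01 X125.133 Y224.746
M5
G0 X0.000 Y0.000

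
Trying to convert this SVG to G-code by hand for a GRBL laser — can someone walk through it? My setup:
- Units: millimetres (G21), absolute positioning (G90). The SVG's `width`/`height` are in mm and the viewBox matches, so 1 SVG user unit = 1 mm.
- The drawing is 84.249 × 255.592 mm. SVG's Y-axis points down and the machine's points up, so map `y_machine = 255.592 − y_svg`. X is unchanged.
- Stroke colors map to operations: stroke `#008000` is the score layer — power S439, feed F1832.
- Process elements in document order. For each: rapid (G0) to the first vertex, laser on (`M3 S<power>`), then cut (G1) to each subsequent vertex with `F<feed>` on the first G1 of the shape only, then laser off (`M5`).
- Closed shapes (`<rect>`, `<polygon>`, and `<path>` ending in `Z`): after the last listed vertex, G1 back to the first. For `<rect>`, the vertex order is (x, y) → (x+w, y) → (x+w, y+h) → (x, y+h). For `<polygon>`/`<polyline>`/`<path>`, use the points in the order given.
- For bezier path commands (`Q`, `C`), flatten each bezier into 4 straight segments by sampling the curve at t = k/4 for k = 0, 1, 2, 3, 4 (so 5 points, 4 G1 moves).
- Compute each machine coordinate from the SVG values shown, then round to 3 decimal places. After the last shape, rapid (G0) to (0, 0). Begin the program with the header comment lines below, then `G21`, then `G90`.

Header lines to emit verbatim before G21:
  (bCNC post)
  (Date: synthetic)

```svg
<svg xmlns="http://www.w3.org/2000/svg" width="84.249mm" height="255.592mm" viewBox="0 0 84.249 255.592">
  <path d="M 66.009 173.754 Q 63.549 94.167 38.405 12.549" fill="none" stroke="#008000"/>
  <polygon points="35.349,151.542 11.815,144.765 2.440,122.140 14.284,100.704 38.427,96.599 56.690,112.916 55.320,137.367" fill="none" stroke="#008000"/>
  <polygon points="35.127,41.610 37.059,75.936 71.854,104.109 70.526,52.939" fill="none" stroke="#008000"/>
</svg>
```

1 u = 1 mm; y_m = 255.592 − y.

[1] `<path>` quadratic bezier, #008000→score S439 F1832: (66.009,81.838) → (63.361,121.758) → (57.878,161.933) → (49.559,202.361) → (38.405,243.043)

[2] `<polygon>` regular polygon, #008000→score S439 F1832: (35.349,104.050) → (11.815,110.827) → (2.440,133.452) → (14.284,154.888) → (38.427,158.993) → (56.690,142.676) → (55.320,118.225) → (35.349,104.050) (closed)

[3] `<polygon>` closed polygon, #008000→score S439 F1832: (35.127,213.982) → (37.059,179.656) → (71.854,151.483) → (70.526,202.653) → (35.127,213.982) (closed)

(bCNC post)
(Date: synthetic)
G21
G90
G0 X66.009 Y81.838
M3 S439
G1 X63.361 Y121.758 F1832
G1 X57.878 Y161.933
G1 X49.559 Y202.361
G1 X38.405 Y243.043
M5
G0 X35.349 Y104.050
M3 S439
G1 X11.815 Y110.827 F1832
G1 X2.440 Y133.452
G1 X14.284 Y154.888
G1 X38.427 Y158.993
G1 X56.690 Y142.676
G1 X55.320 Y118.225
G1 X35.349 Y104.050
M5
G0 X35.127 Y213.982
M3 S439
G1 X37.059 Y179.656 F1832
G1 X71.854 Y151.483
G1 X70.526 Y202.653
G1 X35.127 Y213.982
M5
G0 X0.000 Y0.000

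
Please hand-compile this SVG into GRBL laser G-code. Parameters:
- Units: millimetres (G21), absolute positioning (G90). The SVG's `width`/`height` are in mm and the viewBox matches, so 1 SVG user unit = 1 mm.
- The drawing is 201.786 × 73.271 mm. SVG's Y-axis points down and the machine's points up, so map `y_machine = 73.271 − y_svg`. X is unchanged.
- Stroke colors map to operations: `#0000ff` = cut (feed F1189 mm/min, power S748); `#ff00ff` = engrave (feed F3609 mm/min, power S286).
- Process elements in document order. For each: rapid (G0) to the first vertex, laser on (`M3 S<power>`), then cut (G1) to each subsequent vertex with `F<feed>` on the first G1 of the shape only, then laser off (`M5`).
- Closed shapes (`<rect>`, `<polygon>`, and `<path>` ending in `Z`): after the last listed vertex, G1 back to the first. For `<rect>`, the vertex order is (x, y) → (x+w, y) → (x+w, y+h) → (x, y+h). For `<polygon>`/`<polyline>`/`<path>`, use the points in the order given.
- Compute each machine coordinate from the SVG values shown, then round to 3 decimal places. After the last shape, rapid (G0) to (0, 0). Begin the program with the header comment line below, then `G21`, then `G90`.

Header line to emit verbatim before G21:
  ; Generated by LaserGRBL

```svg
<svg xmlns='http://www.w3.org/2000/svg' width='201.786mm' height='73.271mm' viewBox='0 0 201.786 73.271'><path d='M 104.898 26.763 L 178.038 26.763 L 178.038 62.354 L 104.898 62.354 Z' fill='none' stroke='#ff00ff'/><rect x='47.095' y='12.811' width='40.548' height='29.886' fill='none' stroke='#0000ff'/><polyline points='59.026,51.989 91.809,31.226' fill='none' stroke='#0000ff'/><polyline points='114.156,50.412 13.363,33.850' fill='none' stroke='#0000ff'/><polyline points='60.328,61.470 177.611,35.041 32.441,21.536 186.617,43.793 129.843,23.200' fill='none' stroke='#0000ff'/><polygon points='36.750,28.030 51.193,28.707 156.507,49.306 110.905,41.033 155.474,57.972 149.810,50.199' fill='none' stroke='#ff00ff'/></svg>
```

; Generated by LaserGRBL
G21
G90
G0 X104.898 Y46.508
M3 S286
G1 X178.038 Y46.508 F3609
G1 X178.038 Y10.917
G1 X104.898 Y10.917
G1 X104.898 Y46.508
M5
G0 X47.095 Y60.460
M3 S748
G1 X87.643 Y60.460 F1189
G1 X87.643 Y30.574
G1 X47.095 Y30.574
G1 X47.095 Y60.460
M5
G0 X59.026 Y21.282
M3 S748
G1 X91.809 Y42.045 F1189
M5
G0 X114.156 Y22.859
M3 S748
G1 X13.363 Y39.421 F1189
M5
G0 X60.328 Y11.801
M3 S748
G1 X177.611 Y38.230 F1189
G1 X32.441 Y51.735
G1 X186.617 Y29.478
G1 X129.843 Y50.071
M5
G0 X36.750 Y45.241
M3 S286
G1 X51.193 Y44.564 F3609
G1 X156.507 Y23.965
G1 X110.905 Y32.238
G1 X155.474 Y15.299
G1 X149.810 Y23.072
G1 X36.750 Y45.241
M5
G0 X0.000 Y0.000

1 u = 1 mm; y_m = 73.271 − y.

[1] `<path>` rectangle, #ff00ff→engrave S286 F3609: (104.898,46.508) → (178.038,46.508) → (178.038,10.917) → (104.898,10.917) → (104.898,46.508) (closed)

[2] `<rect>` rectangle, #0000ff→cut S748 F1189: (47.095,60.460) → (87.643,60.460) → (87.643,30.574) → (47.095,30.574) → (47.095,60.460) (closed)

[3] `<polyline>` line segment, #0000ff→cut S748 F1189: (59.026,21.282) → (91.809,42.045)

[4] `<polyline>` line segment, #0000ff→cut S748 F1189: (114.156,22.859) → (13.363,39.421)

[5] `<polyline>` open polyline, #0000ff→cut S748 F1189: (60.328,11.801) → (177.611,38.230) → (32.441,51.735) → (186.617,29.478) → (129.843,50.071)

[6] `<polygon>` closed polygon, #ff00ff→engrave S286 F3609: (36.750,45.241) → (51.193,44.564) → (156.507,23.965) → (110.905,32.238) → (155.474,15.299) → (149.810,23.072) → (36.750,45.241) (closed)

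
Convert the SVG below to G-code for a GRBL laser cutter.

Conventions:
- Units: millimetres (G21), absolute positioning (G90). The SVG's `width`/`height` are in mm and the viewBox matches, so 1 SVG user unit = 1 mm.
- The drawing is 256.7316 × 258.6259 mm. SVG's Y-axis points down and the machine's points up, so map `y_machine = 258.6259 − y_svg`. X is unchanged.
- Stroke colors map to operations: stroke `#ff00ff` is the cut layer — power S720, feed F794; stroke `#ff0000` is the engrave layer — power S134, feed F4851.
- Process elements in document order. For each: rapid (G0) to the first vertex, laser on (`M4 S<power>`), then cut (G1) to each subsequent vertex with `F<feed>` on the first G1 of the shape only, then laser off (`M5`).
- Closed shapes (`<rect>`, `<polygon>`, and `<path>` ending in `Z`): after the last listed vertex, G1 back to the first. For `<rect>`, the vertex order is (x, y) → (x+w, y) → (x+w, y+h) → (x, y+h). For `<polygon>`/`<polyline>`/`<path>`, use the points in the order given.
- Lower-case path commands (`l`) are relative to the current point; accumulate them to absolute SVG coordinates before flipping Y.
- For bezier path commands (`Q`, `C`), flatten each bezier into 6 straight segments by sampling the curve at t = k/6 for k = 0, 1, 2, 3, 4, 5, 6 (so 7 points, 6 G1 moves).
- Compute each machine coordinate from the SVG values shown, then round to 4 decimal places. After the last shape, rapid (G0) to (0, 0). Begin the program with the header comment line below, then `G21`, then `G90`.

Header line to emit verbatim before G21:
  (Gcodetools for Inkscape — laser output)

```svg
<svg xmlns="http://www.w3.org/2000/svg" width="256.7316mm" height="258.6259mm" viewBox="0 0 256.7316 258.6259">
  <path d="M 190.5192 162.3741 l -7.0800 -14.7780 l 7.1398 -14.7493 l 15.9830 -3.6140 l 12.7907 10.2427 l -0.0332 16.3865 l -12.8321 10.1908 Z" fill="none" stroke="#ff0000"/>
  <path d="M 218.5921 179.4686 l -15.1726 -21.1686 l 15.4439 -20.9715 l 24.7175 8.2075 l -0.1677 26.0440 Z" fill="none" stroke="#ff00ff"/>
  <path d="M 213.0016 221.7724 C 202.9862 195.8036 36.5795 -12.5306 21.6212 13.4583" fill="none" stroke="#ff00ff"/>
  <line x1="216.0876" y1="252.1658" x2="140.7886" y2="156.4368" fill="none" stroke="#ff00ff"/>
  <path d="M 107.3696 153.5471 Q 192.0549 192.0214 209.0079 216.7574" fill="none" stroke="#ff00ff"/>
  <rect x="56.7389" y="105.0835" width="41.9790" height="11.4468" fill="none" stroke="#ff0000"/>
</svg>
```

(Gcodetools for Inkscape — laser output)
G21
G90
G0 X190.5192 Y96.2518
M4 S134
G1 X183.4392 Y111.0298 F4851
G1 X190.5790 Y125.7791
G1 X206.5620 Y129.3931
G1 X219.3527 Y119.1504
G1 X219.3195 Y102.7639
G1 X206.4874 Y92.5731
G1 X190.5192 Y96.2518
M5
G0 X218.5921 Y79.1573
M4 S720
G1 X203.4195 Y100.3259 F794
G1 X218.8634 Y121.2974
G1 X243.5809 Y113.0899
G1 X243.4132 Y87.0459
G1 X218.5921 Y79.1573
M5
G0 X213.0016 Y36.8535
M4 S720
G1 X196.3865 Y63.1059 F794
G1 X162.2572 Y108.1779
G1 X119.1650 Y160.4947
G1 X75.6608 Y208.4817
G1 X40.2959 Y240.5642
G1 X21.6212 Y245.1676
M5
G0 X216.0876 Y6.4601
M4 S720
G1 X140.7886 Y102.1891 F794
M5
G0 X107.3696 Y105.0788
M4 S720
G1 X133.7166 Y92.6357 F794
G1 X156.3007 Y80.9557
G1 X175.1218 Y70.0391
G1 X190.1801 Y59.8856
G1 X201.4754 Y50.4955
G1 X209.0079 Y41.8685
M5
G0 X56.7389 Y153.5424
M4 S134
G1 X98.7179 Y153.5424 F4851
G1 X98.7179 Y142.0956
G1 X56.7389 Y142.0956
G1 X56.7389 Y153.5424
M5
G0 X0.0000 Y0.0000

1 u = 1 mm; y_m = 258.6259 − y.

[1] `<path>` regular polygon, #ff0000→engrave S134 F4851: (190.5192,96.2518) → (183.4392,111.0298) → (190.5790,125.7791) → (206.5620,129.3931) → (219.3527,119.1504) → (219.3195,102.7639) → (206.4874,92.5731) → (190.5192,96.2518) (closed)

[2] `<path>` regular polygon, #ff00ff→cut S720 F794: (218.5921,79.1573) → (203.4195,100.3259) → (218.8634,121.2974) → (243.5809,113.0899) → (243.4132,87.0459) → (218.5921,79.1573) (closed)

[3] `<path>` cubic bezier, #ff00ff→cut S720 F794: (213.0016,36.8535) → (196.3865,63.1059) → (162.2572,108.1779) → (119.1650,160.4947) → (75.6608,208.4817) → (40.2959,240.5642) → (21.6212,245.1676)

[4] `<line>` line segment, #ff00ff→cut S720 F794: (216.0876,6.4601) → (140.7886,102.1891)

[5] `<path>` quadratic bezier, #ff00ff→cut S720 F794: (107.3696,105.0788) → (133.7166,92.6357) → (156.3007,80.9557) → (175.1218,70.0391) → (190.1801,59.8856) → (201.4754,50.4955) → (209.0079,41.8685)

[6] `<rect>` rectangle, #ff0000→engrave S134 F4851: (56.7389,153.5424) → (98.7179,153.5424) → (98.7179,142.0956) → (56.7389,142.0956) → (56.7389,153.5424) (closed)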